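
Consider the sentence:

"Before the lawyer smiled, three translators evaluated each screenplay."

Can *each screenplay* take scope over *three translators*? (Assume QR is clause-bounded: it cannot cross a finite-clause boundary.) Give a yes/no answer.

The adjunct clause does not contain *each screenplay*, which is the matrix object.
With no island boundary between them, the object can take inverse scope over the subject via ordinary QR within the clause.

Yes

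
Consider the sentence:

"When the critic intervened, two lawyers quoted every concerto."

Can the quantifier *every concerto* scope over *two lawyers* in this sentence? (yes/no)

Yes

Although there is an adjunct clause, *every concerto* is in the main clause, not inside the adjunct.
Clause-internal QR can adjoin the lower DP above the subject, yielding the inverse reading.
The sentence is scopally ambiguous between *two lawyers* > *every concerto* and *every concerto* > *two lawyers*.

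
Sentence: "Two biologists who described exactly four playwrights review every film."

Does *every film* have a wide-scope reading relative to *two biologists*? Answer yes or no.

*every film* is a matrix argument; only *two biologists* is modified by the relative clause *who described exactly four playwrights*, so the RC island is irrelevant to the target quantifier.
Nothing blocks QR of the lower DP to a position above the higher one, so inverse scope is available.

Yes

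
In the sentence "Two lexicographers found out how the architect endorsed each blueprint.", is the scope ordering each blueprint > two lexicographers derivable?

No

The DP *each blueprint* is contained in the embedded question *how the architect endorsed each blueprint*.
An indirect question is a wh-island; the filled [Spec,CP] blocks QR across the CP edge.
*each blueprint* > *two lexicographers* would require crossing that boundary, which is illicit.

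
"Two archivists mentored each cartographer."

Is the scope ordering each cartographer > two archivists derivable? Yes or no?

*two archivists* and *each cartographer* are co-arguments of the matrix verb, with nothing but a clause-internal boundary between them.
Nothing blocks QR of the lower DP to a position above the higher one, so inverse scope is available.

Yes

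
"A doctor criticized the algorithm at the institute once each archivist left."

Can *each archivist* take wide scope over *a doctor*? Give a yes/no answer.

The target quantifier *each archivist* is part of the adjunct clause *once each archivist left*.
Adverbial clauses are not L-marked, so they are barriers for QR — the quantifier cannot escape the adjunct.
So the wide-scope reading for *each archivist* is blocked.

No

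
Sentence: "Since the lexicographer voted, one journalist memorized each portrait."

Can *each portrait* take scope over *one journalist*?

The adjunct clause does not contain *each portrait*, which is the matrix object.
Clause-internal QR can adjoin the lower DP above the subject, yielding the inverse reading.
So *each portrait* > *one journalist* is among the available readings.

Yes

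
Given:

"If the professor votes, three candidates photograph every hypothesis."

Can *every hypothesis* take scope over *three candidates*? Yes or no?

Yes

Neither queried DP is inside the adjunct, so the adjunct-island constraint does not apply.
Ordinary QR to a clause-peripheral position gives the wide-scope LF for the lower DP.
So *every hypothesis* > *three candidates* is among the available readings.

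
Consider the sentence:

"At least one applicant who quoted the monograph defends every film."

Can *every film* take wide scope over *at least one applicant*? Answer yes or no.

Yes

The relative clause *who quoted the monograph* modifies *at least one applicant*, but *every film* is not inside that relative clause — it is an argument of the matrix verb.
Ordinary QR to a clause-peripheral position gives the wide-scope LF for the lower DP.
The sentence is scopally ambiguous between *at least one applicant* > *every film* and *every film* > *at least one applicant*.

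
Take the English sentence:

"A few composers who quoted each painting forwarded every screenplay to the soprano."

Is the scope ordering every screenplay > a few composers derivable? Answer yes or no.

Yes

Although the sentence contains a relative clause (*who quoted each painting*), *every screenplay* is outside it, in the matrix VP.
Ordinary QR to a clause-peripheral position gives the wide-scope LF for the lower DP.
Both orderings are possible: *a few composers* > *every screenplay* and *every screenplay* > *a few composers*.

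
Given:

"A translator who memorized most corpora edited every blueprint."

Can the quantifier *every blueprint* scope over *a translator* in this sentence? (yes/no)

*every blueprint* is a matrix argument; only *a translator* is modified by the relative clause *who memorized most corpora*, so the RC island is irrelevant to the target quantifier.
Since no island is crossed, the inverse ordering is licensed alongside surface scope.

Yes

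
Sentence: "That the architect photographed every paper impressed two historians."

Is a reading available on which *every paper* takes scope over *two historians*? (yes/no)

No

Structurally, *every paper* is inside the sentential subject *that the architect photographed every paper*.
The Sentential Subject Constraint rules out raising the quantifier out of the that-clause subject.
So *every paper* cannot raise to a position above *two historians*.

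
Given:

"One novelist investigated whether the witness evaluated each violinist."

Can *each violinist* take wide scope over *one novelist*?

No

*each violinist* sits inside the embedded question *whether the witness evaluated each violinist*.
An indirect question is a wh-island; the filled [Spec,CP] blocks QR across the CP edge.
So *each violinist* cannot raise to a position above *one novelist*.
(Only the surface reading survives: one fixed novelist with respect to all the relevant violinists.)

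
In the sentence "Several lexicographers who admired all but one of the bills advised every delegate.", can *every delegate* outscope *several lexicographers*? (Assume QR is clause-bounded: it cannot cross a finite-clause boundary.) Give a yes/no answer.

*every delegate* sits in the matrix clause, not in the relative clause on *several lexicographers*.
With no island boundary between them, the object can take inverse scope over the subject via ordinary QR within the clause.

Yes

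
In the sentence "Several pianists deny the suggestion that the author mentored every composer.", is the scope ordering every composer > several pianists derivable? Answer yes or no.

The DP *every composer* is contained in the complex NP *the suggestion that the author mentored every composer*.
Since the clause is the complement of a nominal head, the CNPC blocks scope extraction.
There is no licit LF on which *every composer* c-commands *several pianists*.

No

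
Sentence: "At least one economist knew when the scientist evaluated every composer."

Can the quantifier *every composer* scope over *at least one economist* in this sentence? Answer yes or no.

No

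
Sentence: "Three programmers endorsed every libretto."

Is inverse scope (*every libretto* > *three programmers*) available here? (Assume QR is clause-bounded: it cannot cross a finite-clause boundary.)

Yes

*three programmers* and *every libretto* are co-arguments of the matrix verb, with nothing but a clause-internal boundary between them.
QR within a single clause is free, so the lower quantifier may take scope over the higher one.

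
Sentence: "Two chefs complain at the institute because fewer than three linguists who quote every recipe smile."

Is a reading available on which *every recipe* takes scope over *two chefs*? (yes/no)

No

*every recipe* occurs within the relative clause *who quote every recipe*, which is itself inside the adjunct *because fewer than three linguists who quote every recipe smile*.
Two island boundaries intervene — the relative clause and the adjunct. Either alone would block QR.
So *every recipe* cannot raise high enough to outscope *two chefs*; only the surface ordering *two chefs* > *every recipe* is available.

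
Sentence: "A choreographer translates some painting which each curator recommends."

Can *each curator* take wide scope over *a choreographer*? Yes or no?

No

The target quantifier *each curator* is part of the relative clause *which each curator recommends* modifying *some painting*.
The relative clause forms an island for QR, so the quantifier is confined to the head noun's restrictor.
So *each curator* cannot raise to a position above *a choreographer*.
(Only the surface reading survives: one fixed choreographer with respect to all the relevant curators.)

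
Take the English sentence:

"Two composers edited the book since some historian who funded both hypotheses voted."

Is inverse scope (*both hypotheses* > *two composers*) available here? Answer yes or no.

*both hypotheses* sits inside the relative clause *who funded both hypotheses*, which is itself inside the adjunct *since some historian who funded both hypotheses voted*.
The quantifier would have to escape first the RC and then the adjunct — two independent island violations.
So *both hypotheses* cannot raise to a position above *two composers*.

No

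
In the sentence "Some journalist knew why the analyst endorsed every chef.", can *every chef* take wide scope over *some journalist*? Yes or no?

Structurally, *every chef* is inside the embedded question *why the analyst endorsed every chef*.
An indirect question is a wh-island; the filled [Spec,CP] blocks QR across the CP edge.
So *every chef* cannot raise to a position above *some journalist*.

No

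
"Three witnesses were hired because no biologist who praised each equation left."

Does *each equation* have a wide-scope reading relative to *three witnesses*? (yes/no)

*each equation* is embedded in the relative clause *who praised each equation*, which is itself inside the adjunct *because no biologist who praised each equation left*.
Nested islands: the RC island is itself inside an adjunct island, so wide scope is doubly excluded.
There is no licit LF on which *each equation* c-commands *three witnesses*.

No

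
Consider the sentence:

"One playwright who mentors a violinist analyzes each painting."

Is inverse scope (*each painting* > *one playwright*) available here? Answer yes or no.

*each painting* is a matrix argument; only *one playwright* is modified by the relative clause *who mentors a violinist*, so the RC island is irrelevant to the target quantifier.
QR within a single clause is free, so the lower quantifier may take scope over the higher one.
Both orderings are possible: *one playwright* > *each painting* and *each painting* > *one playwright*.

Yes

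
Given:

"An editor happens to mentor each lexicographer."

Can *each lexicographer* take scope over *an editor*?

Raising constructions are monoclausal for scope purposes; *each lexicographer* is not separated from *an editor* by any island.
Nothing blocks QR of the lower DP to a position above the higher one, so inverse scope is available.
So *each lexicographer* > *an editor* is among the available readings.

Yes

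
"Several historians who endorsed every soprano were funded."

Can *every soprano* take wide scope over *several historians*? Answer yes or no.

No

*every soprano* is embedded in the relative clause *who endorsed every soprano*.
Relative clauses are scope islands: a quantifier cannot QR out of a relative clause to take scope in the matrix clause.
So *every soprano* cannot raise to a position above *several historians*.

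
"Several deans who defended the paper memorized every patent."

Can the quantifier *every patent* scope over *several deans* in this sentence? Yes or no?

Yes

The RC *who defended the paper* is an island, but *every patent* is not inside it — it is the matrix object, a clausemate of *several deans*.
Clause-internal QR can adjoin the lower DP above the subject, yielding the inverse reading.
So *every patent* > *several deans* is among the available readings.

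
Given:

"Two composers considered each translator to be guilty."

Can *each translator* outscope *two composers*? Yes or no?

Yes

*each translator* is an ECM subject; ECM complements are not islands, and the embedded quantifier may take matrix scope.
With no island boundary between them, the object can take inverse scope over the subject via ordinary QR within the clause.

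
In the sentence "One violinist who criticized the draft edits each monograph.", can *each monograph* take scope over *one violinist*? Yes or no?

The relative clause *who criticized the draft* modifies *one violinist*, but *each monograph* is not inside that relative clause — it is an argument of the matrix verb.
QR within a single clause is free, so the lower quantifier may take scope over the higher one.
The sentence is scopally ambiguous between *one violinist* > *each monograph* and *each monograph* > *one violinist*.

Yes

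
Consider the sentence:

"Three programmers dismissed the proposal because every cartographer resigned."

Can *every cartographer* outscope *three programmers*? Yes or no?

No

*every cartographer* is embedded in the adjunct clause *because every cartographer resigned*.
Adjunct clauses are scope islands: a quantifier inside an adjunct cannot raise into the matrix clause.
There is no licit LF on which *every cartographer* c-commands *three programmers*.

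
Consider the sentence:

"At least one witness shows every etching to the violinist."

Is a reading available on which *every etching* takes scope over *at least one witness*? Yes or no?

*every etching* and *at least one witness* are in the same minimal clause.
Clause-internal QR can adjoin the lower DP above the subject, yielding the inverse reading.
The sentence is scopally ambiguous between *at least one witness* > *every etching* and *every etching* > *at least one witness*.

Yes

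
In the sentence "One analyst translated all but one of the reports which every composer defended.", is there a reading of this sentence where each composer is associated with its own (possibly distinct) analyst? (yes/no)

No

This is the *every composer* > *one analyst* reading.
*every composer* is embedded in the relative clause *which every composer defended* modifying *all but one of the reports*.
The relative clause forms an island for QR, so the quantifier is confined to the head noun's restrictor.
There is no licit LF on which *every composer* c-commands *one analyst*.
(Only the surface reading survives: one fixed analyst with respect to all the relevant composers.)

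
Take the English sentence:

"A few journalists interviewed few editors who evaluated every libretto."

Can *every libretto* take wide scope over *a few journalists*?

*every libretto* sits inside the relative clause *who evaluated every libretto* modifying *few editors*.
Relative clauses block scope extraction: QR cannot target a position outside the modified NP.
Hence only narrow scope for *every libretto* (under *a few journalists*) survives.

No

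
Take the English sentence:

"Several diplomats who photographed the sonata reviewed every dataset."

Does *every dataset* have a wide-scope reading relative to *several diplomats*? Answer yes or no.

Yes

Although the sentence contains a relative clause (*who photographed the sonata*), *every dataset* is outside it, in the matrix VP.
Ordinary QR to a clause-peripheral position gives the wide-scope LF for the lower DP.
So *every dataset* > *several diplomats* is among the available readings.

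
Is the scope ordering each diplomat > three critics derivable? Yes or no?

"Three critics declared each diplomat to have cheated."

Yes

The ECM infinitive is scope-transparent — *each diplomat* is free to raise above *three critics*.
No island intervenes, so both surface and inverse scope are derivable.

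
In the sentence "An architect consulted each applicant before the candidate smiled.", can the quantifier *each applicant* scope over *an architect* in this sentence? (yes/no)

*each applicant* is a matrix argument; the adjunct is an island but the target quantifier is outside it.
QR within a single clause is free, so the lower quantifier may take scope over the higher one.

Yes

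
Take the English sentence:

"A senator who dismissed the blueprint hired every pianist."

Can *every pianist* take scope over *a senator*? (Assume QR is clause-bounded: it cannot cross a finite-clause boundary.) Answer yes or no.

Yes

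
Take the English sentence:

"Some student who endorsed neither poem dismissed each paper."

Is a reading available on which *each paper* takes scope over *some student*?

*each paper* sits in the matrix clause, not in the relative clause on *some student*.
Clause-internal QR can adjoin the lower DP above the subject, yielding the inverse reading.
The sentence is scopally ambiguous between *some student* > *each paper* and *each paper* > *some student*.

Yes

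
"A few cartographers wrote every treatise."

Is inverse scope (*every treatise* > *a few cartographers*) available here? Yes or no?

Both DPs are arguments of the same predicate; there is no clause or island boundary between them.
Since no island is crossed, the inverse ordering is licensed alongside surface scope.
The sentence is scopally ambiguous between *a few cartographers* > *every treatise* and *every treatise* > *a few cartographers*.

Yes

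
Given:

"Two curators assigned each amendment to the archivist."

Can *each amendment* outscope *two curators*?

Yes

*each amendment* and *two curators* are in the same minimal clause.
Nothing blocks QR of the lower DP to a position above the higher one, so inverse scope is available.
The sentence is scopally ambiguous between *two curators* > *each amendment* and *each amendment* > *two curators*.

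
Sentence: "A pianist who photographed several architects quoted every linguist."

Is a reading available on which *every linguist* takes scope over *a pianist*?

Yes

Although the sentence contains a relative clause (*who photographed several architects*), *every linguist* is outside it, in the matrix VP.
With no island boundary between them, the object can take inverse scope over the subject via ordinary QR within the clause.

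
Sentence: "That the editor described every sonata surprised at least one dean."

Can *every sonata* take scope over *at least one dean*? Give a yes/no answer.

No

*every sonata* is embedded in the sentential subject *that the editor described every sonata*.
Subjects — clausal subjects included — are islands for extraction, and QR is no exception.
The ordering *every sonata* > *at least one dean* is therefore underivable.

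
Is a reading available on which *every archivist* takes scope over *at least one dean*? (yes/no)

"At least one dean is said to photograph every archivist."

*every archivist* is inside a raising infinitive, which is transparent to QR (no CP barrier), so it behaves as a matrix argument.
Nothing blocks QR of the lower DP to a position above the higher one, so inverse scope is available.

Yes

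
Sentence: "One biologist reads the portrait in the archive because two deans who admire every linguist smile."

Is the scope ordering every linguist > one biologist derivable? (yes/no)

No

The target quantifier *every linguist* is part of the relative clause *who admire every linguist*, which is itself inside the adjunct *because two deans who admire every linguist smile*.
The quantifier would have to escape first the RC and then the adjunct — two independent island violations.
So the wide-scope reading for *every linguist* is blocked.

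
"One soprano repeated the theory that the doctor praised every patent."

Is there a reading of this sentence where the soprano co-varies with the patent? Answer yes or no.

That reading corresponds to *every patent* > *one soprano*.
The DP *every patent* is contained in the complex NP *the theory that the doctor praised every patent*.
A that-clause complement to a noun is an island; QR cannot cross the NP boundary.
So the wide-scope reading for *every patent* is blocked.
(Only the surface reading survives: one fixed soprano with respect to all the relevant patents.)

No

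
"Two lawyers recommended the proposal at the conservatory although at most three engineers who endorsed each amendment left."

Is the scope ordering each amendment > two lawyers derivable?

*each amendment* sits inside the relative clause *who endorsed each amendment*, which is itself inside the adjunct *although at most three engineers who endorsed each amendment left*.
The quantifier would have to escape first the RC and then the adjunct — two independent island violations.
So *each amendment* cannot raise to a position above *two lawyers*.

No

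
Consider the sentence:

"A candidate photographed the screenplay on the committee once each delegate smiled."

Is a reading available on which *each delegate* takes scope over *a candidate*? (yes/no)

No

The target quantifier *each delegate* is part of the adjunct clause *once each delegate smiled*.
Scope out of an adjunct clause is unavailable: QR respects the adjunct-island constraint.
So *each delegate* cannot raise high enough to outscope *a candidate*; only the surface ordering *a candidate* > *each delegate* is available.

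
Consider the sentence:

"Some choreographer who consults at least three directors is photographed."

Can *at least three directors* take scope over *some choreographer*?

*at least three directors* is embedded in the relative clause *who consults at least three directors*.
The relative clause forms an island for QR, so the quantifier is confined to the head noun's restrictor.
There is no licit LF on which *at least three directors* c-commands *some choreographer*.

No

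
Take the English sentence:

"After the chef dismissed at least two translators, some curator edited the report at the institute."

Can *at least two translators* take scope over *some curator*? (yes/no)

*at least two translators* is embedded in the adjunct clause *after the chef dismissed at least two translators*.
The adjunct-island constraint bars QR out of an adverbial clause.
So the wide-scope reading for *at least two translators* is blocked.

No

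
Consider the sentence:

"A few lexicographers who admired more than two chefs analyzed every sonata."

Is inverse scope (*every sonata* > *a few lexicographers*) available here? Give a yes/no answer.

Yes

The RC *who admired more than two chefs* is an island, but *every sonata* is not inside it — it is the matrix object, a clausemate of *a few lexicographers*.
Since no island is crossed, the inverse ordering is licensed alongside surface scope.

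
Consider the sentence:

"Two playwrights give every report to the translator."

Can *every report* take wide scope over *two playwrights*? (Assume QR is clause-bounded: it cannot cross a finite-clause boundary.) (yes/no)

Yes

*every report* is the matrix object and *two playwrights* the matrix subject; the two are clausemates.
With no island boundary between them, the object can take inverse scope over the subject via ordinary QR within the clause.
Both orderings are possible: *two playwrights* > *every report* and *every report* > *two playwrights*.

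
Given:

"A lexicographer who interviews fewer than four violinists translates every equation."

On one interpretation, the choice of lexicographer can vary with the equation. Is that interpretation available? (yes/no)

Yes

That reading corresponds to *every equation* > *a lexicographer*.
The relative clause *who interviews fewer than four violinists* modifies *a lexicographer*, but *every equation* is not inside that relative clause — it is an argument of the matrix verb.
No island intervenes, so both surface and inverse scope are derivable.
Both orderings are possible: *a lexicographer* > *every equation* and *every equation* > *a lexicographer*.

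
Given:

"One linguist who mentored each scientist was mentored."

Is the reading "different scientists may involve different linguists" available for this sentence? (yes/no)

No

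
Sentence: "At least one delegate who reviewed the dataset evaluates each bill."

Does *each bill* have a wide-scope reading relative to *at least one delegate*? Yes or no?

Yes

The RC *who reviewed the dataset* is an island, but *each bill* is not inside it — it is the matrix object, a clausemate of *at least one delegate*.
QR within a single clause is free, so the lower quantifier may take scope over the higher one.
The sentence is scopally ambiguous between *at least one delegate* > *each bill* and *each bill* > *at least one delegate*.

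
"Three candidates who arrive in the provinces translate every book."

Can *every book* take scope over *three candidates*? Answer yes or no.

Yes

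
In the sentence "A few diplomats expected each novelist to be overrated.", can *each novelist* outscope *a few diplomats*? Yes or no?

Yes

*each novelist* is an ECM subject; ECM complements are not islands, and the embedded quantifier may take matrix scope.
With no island boundary between them, the object can take inverse scope over the subject via ordinary QR within the clause.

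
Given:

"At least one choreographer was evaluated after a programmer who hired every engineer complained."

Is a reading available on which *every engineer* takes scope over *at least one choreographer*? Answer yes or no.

*every engineer* occurs within the relative clause *who hired every engineer*, which is itself inside the adjunct *after a programmer who hired every engineer complained*.
Two island boundaries intervene — the relative clause and the adjunct. Either alone would block QR.
So *every engineer* cannot raise high enough to outscope *at least one choreographer*; only the surface ordering *at least one choreographer* > *every engineer* is available.

No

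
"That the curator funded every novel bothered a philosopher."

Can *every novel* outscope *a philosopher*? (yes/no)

No

The DP *every novel* is contained in the sentential subject *that the curator funded every novel*.
Clausal subjects are scope islands; QR from inside the subject into the matrix is barred.
The ordering *every novel* > *a philosopher* is therefore underivable.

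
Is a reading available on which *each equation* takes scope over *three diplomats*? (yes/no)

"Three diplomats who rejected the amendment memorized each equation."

Yes

*each equation* is a matrix argument; only *three diplomats* is modified by the relative clause *who rejected the amendment*, so the RC island is irrelevant to the target quantifier.
QR within a single clause is free, so the lower quantifier may take scope over the higher one.
So *each equation* > *three diplomats* is among the available readings.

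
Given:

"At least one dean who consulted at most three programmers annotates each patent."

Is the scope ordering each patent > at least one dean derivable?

The RC *who consulted at most three programmers* is an island, but *each patent* is not inside it — it is the matrix object, a clausemate of *at least one dean*.
Nothing blocks QR of the lower DP to a position above the higher one, so inverse scope is available.

Yes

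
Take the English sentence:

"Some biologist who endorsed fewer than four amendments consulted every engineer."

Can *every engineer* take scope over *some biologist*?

Yes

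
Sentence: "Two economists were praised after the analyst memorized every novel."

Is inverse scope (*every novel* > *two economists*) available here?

*every novel* occurs within the adjunct clause *after the analyst memorized every novel*.
Adjunct clauses are scope islands: a quantifier inside an adjunct cannot raise into the matrix clause.
So the wide-scope reading for *every novel* is blocked.

No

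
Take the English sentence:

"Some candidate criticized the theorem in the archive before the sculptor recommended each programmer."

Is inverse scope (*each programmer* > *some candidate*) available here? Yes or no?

*each programmer* is embedded in the adjunct clause *before the sculptor recommended each programmer*.
Scope out of an adjunct clause is unavailable: QR respects the adjunct-island constraint.
The inverse ordering *each programmer* > *some candidate* is therefore underivable.

No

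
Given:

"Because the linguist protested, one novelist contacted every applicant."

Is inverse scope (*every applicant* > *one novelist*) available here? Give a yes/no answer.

Neither queried DP is inside the adjunct, so the adjunct-island constraint does not apply.
No island intervenes, so both surface and inverse scope are derivable.

Yes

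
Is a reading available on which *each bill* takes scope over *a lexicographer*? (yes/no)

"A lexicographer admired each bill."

*each bill* is the matrix object and *a lexicographer* the matrix subject; the two are clausemates.
Clause-internal QR can adjoin the lower DP above the subject, yielding the inverse reading.

Yes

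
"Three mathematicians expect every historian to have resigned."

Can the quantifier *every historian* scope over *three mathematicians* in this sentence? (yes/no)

ECM infinitives lack a CP barrier, so *every historian* can QR over the matrix subject *three mathematicians*.
Clause-internal QR can adjoin the lower DP above the subject, yielding the inverse reading.
So *every historian* > *three mathematicians* is among the available readings.

Yes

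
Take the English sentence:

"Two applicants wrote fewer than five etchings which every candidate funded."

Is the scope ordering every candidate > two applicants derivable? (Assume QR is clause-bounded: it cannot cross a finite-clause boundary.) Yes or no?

*every candidate* is embedded in the relative clause *which every candidate funded* modifying *fewer than five etchings*.
Relative clauses block scope extraction: QR cannot target a position outside the modified NP.
*every candidate* > *two applicants* would require crossing that boundary, which is illicit.

No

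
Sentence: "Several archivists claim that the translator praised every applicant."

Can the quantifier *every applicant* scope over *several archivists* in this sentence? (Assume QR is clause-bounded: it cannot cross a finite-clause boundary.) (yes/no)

No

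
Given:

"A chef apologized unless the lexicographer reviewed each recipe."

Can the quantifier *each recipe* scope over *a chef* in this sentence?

No

*each recipe* is embedded in the adjunct clause *unless the lexicographer reviewed each recipe*.
The adjunct-island constraint bars QR out of an adverbial clause.
The inverse ordering *each recipe* > *a chef* is therefore underivable.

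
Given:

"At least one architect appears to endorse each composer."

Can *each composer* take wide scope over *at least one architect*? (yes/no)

*each composer* is the object of the infinitival complement of a raising predicate; raising infinitives are transparent for QR, so the two DPs are in effect clausemates.
Ordinary QR to a clause-peripheral position gives the wide-scope LF for the lower DP.
So *each composer* > *at least one architect* is among the available readings.

Yes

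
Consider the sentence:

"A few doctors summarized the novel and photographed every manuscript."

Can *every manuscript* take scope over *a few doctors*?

No

Structurally, *every manuscript* is inside one conjunct of the coordinate structure (*photographed every manuscript*).
QR out of a conjunct would have to apply non-ATB, which the CSC forbids.
*every manuscript* is confined to the island and cannot take scope over *a few doctors*.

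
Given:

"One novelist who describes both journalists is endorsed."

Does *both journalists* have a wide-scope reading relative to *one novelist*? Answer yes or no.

Structurally, *both journalists* is inside the relative clause *who describes both journalists*.
Quantifiers inside a relative clause are trapped there; the RC boundary blocks QR.
*both journalists* > *one novelist* would require crossing that boundary, which is illicit.
(Only the surface reading survives: one fixed novelist with respect to all the relevant journalists.)

No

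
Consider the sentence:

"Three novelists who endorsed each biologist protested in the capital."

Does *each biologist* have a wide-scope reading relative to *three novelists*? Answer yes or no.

*each biologist* sits inside the relative clause *who endorsed each biologist*.
Quantifiers inside a relative clause are trapped there; the RC boundary blocks QR.
*each biologist* > *three novelists* would require crossing that boundary, which is illicit.

No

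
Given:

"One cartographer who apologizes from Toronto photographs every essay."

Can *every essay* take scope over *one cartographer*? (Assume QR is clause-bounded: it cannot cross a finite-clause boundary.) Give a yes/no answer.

The relative clause *who apologizes from Toronto* modifies *one cartographer*, but *every essay* is not inside that relative clause — it is an argument of the matrix verb.
Ordinary QR to a clause-peripheral position gives the wide-scope LF for the lower DP.

Yes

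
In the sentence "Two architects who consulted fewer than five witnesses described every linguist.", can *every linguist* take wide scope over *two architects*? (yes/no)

Although the sentence contains a relative clause (*who consulted fewer than five witnesses*), *every linguist* is outside it, in the matrix VP.
QR within a single clause is free, so the lower quantifier may take scope over the higher one.
Both orderings are possible: *two architects* > *every linguist* and *every linguist* > *two architects*.

Yes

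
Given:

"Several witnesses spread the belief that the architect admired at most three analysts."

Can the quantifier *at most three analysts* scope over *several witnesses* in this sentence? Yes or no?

No

*at most three analysts* occurs within the complex NP *the belief that the architect admired at most three analysts*.
The complex NP is opaque for QR — the quantifier is frozen inside the noun's complement.
*at most three analysts* is confined to the island and cannot take scope over *several witnesses*.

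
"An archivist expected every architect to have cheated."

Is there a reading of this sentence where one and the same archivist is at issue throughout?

Yes

The described interpretation is the *an archivist* > *every architect* scoping.
Nothing needs to raise for *an archivist* > *every architect*, so no island constraint is at stake.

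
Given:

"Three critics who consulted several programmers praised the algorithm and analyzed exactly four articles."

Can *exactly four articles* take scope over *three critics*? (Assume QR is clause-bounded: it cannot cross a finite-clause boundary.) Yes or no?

No

*exactly four articles* sits inside one conjunct of the coordinate structure (*analyzed exactly four articles*).
QR out of a conjunct would have to apply non-ATB, which the CSC forbids.
There is no licit LF on which *exactly four articles* c-commands *three critics*.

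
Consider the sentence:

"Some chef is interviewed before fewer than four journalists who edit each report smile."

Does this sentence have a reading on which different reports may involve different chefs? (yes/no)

The described interpretation is the *each report* > *some chef* scoping.
*each report* is embedded in the relative clause *who edit each report*, which is itself inside the adjunct *before fewer than four journalists who edit each report smile*.
Nested islands: the RC island is itself inside an adjunct island, so wide scope is doubly excluded.
The inverse ordering *each report* > *some chef* is therefore underivable.

No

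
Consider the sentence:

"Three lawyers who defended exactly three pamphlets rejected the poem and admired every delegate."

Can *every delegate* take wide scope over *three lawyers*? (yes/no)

No

The target quantifier *every delegate* is part of one conjunct of the coordinate structure (*admired every delegate*).
QR out of a conjunct would have to apply non-ATB, which the CSC forbids.
So *every delegate* cannot raise high enough to outscope *three lawyers*; only the surface ordering *three lawyers* > *every delegate* is available.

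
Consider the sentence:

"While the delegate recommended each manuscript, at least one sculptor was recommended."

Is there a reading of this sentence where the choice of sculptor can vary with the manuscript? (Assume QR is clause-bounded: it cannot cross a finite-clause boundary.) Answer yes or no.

No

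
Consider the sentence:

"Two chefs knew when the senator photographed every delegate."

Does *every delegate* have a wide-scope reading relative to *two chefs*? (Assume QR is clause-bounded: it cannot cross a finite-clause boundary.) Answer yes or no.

No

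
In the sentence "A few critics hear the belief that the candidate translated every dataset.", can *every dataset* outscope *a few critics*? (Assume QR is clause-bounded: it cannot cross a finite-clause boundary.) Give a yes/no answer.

The DP *every dataset* is contained in the complex NP *the belief that the candidate translated every dataset*.
The complex NP is opaque for QR — the quantifier is frozen inside the noun's complement.
*every dataset* > *a few critics* would require crossing that boundary, which is illicit.

No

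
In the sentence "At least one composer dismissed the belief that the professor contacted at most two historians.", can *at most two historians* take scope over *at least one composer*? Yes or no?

No

Structurally, *at most two historians* is inside the complex NP *the belief that the professor contacted at most two historians*.
The complex NP is opaque for QR — the quantifier is frozen inside the noun's complement.
So *at most two historians* cannot raise high enough to outscope *at least one composer*; only the surface ordering *at least one composer* > *at most two historians* is available.
(Only the surface reading survives: one fixed composer with respect to all the relevant historians.)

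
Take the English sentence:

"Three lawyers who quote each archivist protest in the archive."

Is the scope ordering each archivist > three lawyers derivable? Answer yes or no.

*each archivist* sits inside the relative clause *who quote each archivist*.
A relative clause is a scope island — quantifier raising cannot cross its boundary.
There is no licit LF on which *each archivist* c-commands *three lawyers*.

No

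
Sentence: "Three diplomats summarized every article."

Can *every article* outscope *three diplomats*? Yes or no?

*three diplomats* and *every article* are co-arguments of the matrix verb, with nothing but a clause-internal boundary between them.
QR within a single clause is free, so the lower quantifier may take scope over the higher one.

Yes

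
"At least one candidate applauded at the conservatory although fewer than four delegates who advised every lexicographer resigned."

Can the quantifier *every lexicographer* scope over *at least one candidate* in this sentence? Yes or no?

No

*every lexicographer* occurs within the relative clause *who advised every lexicographer*, which is itself inside the adjunct *although fewer than four delegates who advised every lexicographer resigned*.
Nested islands: the RC island is itself inside an adjunct island, so wide scope is doubly excluded.
*every lexicographer* is confined to the island and cannot take scope over *at least one candidate*.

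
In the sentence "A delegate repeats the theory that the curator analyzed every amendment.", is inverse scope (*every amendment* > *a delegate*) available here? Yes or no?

The target quantifier *every amendment* is part of the complex NP *the theory that the curator analyzed every amendment*.
Since the clause is the complement of a nominal head, the CNPC blocks scope extraction.
So *every amendment* cannot raise high enough to outscope *a delegate*; only the surface ordering *a delegate* > *every amendment* is available.
(Only the surface reading survives: one fixed delegate with respect to all the relevant amendments.)

No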